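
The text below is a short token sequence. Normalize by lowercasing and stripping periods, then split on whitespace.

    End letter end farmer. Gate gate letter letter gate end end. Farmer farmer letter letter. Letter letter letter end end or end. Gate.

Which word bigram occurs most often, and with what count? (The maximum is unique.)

Bigram frequencies (highest first):
  letter letter: 5
  letter end: 2
  end farmer: 2
  end end: 2
  end letter: 1
  farmer gate: 1
  … (9 more, each ≤ 1)

"letter letter", 5 times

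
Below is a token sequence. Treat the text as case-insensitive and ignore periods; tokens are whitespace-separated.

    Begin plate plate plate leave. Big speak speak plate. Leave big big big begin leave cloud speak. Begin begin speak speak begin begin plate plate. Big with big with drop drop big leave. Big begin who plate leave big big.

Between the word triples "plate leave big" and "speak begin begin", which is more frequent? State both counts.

"plate leave big" (3 vs 2)

"plate leave big": 3 occurrences
"speak begin begin": 2 occurrences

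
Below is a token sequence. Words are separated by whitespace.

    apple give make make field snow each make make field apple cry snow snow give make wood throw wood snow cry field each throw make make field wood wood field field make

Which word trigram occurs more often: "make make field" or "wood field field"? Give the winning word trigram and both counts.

"make make field" (3 vs 1)

"make make field": 3 occurrences
"wood field field": 1 occurrence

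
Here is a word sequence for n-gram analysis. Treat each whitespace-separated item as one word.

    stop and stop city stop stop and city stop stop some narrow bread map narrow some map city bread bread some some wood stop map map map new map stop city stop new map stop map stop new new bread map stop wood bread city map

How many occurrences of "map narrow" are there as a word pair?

1

Scanning the 45 overlapping bigram windows for "map narrow":
  position 14–15: map narrow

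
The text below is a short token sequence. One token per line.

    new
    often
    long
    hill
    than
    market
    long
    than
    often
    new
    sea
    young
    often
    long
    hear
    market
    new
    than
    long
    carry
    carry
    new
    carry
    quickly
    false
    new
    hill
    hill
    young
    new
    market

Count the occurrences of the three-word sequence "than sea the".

Scanning the 29 overlapping trigram windows for "than sea the":
  (none found)

0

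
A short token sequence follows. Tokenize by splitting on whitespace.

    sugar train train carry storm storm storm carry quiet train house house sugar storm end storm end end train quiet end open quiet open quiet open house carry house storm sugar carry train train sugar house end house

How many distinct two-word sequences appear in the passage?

38 tokens → 37 bigram windows in total.
Repeated bigrams (each contributes count−1 duplicates):
  open quiet: 2
  quiet open: 2
  storm end: 2
  storm storm: 2
  train train: 2
5 duplicate windows → 37 − 5 = 32 distinct.

32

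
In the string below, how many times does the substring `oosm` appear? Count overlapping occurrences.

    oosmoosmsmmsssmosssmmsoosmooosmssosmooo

Sliding a length-4 window over the 39 characters (36 positions):
  position 1–4: oosm
  position 5–8: oosm
  position 23–26: oosm
  position 28–31: oosm

4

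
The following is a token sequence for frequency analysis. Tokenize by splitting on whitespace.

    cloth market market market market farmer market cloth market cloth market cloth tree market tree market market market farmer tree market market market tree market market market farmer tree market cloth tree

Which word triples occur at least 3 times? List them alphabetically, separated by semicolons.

Trigram counts meeting the condition (at least 3 times):
  market market farmer: 3
  market market market: 5
  tree market market: 3

market market farmer; market market market; tree market market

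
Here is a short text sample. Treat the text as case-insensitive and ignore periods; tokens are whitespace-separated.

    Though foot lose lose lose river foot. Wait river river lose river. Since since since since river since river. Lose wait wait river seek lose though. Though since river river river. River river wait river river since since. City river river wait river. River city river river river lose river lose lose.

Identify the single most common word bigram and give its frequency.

Bigram frequencies (highest first):
  river river: 10
  wait river: 4
  river lose: 4
  since since: 4
  lose lose: 3
  lose river: 3
  … (17 more, each ≤ 3)

"river river", 10 times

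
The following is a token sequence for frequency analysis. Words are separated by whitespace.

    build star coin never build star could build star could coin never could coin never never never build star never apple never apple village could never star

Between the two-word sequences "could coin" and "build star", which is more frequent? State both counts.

"could coin": 2 occurrences
"build star": 4 occurrences

"build star" (4 vs 2)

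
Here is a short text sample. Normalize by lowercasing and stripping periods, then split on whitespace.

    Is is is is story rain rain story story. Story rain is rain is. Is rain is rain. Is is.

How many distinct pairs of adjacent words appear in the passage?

8

20 tokens → 19 bigram windows in total.
Repeated bigrams (each contributes count−1 duplicates):
  is is: 5
  rain is: 4
  is rain: 3
  story rain: 2
  story story: 2
11 duplicate windows → 19 − 11 = 8 distinct.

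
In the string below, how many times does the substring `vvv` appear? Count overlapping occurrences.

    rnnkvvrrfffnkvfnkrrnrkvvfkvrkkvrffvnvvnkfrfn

0

Sliding a length-3 window over the 44 characters (42 positions):
  (no match at any position)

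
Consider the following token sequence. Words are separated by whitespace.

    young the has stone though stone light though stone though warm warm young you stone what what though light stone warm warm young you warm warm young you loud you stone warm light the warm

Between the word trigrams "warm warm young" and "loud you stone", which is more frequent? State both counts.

"warm warm young": 3 occurrences
"loud you stone": 1 occurrence

"warm warm young" (3 vs 1)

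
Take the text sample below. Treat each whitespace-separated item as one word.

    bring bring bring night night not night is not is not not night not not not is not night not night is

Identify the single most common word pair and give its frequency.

"not night", 4 times

Bigram frequencies (highest first):
  not night: 4
  night not: 3
  is not: 3
  not not: 3
  bring bring: 2
  night is: 2
  … (3 more, each ≤ 2)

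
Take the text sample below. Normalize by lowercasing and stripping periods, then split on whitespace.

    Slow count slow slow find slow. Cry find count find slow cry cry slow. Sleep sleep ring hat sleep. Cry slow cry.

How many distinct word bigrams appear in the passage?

17

22 tokens → 21 bigram windows in total.
Repeated bigrams (each contributes count−1 duplicates):
  slow cry: 3
  cry slow: 2
  find slow: 2
4 duplicate windows → 21 − 4 = 17 distinct.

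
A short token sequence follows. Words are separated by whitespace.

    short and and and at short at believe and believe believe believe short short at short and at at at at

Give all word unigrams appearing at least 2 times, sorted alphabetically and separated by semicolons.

Unigram counts meeting the condition (at least 2 times):
  and: 5
  at: 7
  believe: 4
  short: 5

and; at; believe; short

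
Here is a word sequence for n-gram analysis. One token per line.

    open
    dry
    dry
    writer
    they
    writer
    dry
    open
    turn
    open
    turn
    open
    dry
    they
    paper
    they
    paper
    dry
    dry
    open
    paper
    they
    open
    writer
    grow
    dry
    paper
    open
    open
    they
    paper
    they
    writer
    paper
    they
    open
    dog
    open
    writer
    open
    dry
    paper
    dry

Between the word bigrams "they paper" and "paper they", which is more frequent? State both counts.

"paper they" (4 vs 3)

"they paper": 3 occurrences
"paper they": 4 occurrences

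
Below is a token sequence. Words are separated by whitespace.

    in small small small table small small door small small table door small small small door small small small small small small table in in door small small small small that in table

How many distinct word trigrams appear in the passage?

33 tokens → 31 trigram windows in total.
Repeated trigrams (each contributes count−1 duplicates):
  small small small: 8
  door small small: 4
  small small table: 3
  small door small: 2
  small small door: 2
14 duplicate windows → 31 − 14 = 17 distinct.

17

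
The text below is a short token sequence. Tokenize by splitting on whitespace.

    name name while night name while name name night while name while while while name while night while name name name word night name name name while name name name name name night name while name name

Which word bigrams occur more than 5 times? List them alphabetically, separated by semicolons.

Bigram counts meeting the condition (more than 5 times):
  name name: 11
  name while: 6
  while name: 6

name name; name while; while name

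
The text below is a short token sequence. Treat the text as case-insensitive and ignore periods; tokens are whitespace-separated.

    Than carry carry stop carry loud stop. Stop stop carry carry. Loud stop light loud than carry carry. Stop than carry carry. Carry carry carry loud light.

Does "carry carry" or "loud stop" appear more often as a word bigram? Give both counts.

"carry carry": 7 occurrences
"loud stop": 2 occurrences

"carry carry" (7 vs 2)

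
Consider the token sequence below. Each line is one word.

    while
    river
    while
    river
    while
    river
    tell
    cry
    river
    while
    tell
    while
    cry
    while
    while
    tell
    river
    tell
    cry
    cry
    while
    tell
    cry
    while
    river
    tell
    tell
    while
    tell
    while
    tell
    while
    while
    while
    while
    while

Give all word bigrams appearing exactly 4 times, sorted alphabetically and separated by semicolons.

Bigram counts meeting the condition (exactly 4 times):
  tell while: 4
  while river: 4

tell while; while river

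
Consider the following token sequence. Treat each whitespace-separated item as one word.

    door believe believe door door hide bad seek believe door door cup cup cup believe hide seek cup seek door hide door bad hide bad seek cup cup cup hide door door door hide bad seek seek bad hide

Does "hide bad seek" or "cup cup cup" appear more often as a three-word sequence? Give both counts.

"hide bad seek" (3 vs 2)

"hide bad seek": 3 occurrences
"cup cup cup": 2 occurrences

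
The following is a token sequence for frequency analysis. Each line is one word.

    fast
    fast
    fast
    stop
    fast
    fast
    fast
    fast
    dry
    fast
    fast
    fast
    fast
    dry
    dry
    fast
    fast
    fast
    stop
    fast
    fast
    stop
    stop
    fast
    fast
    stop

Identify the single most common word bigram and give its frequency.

Bigram frequencies (highest first):
  fast fast: 12
  fast stop: 4
  stop fast: 3
  fast dry: 2
  dry fast: 2
  dry dry: 1
  … (1 more, each ≤ 1)

"fast fast", 12 times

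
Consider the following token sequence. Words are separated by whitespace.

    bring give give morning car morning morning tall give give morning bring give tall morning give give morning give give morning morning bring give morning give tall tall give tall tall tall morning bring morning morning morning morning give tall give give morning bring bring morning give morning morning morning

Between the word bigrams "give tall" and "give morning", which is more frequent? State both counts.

"give morning" (7 vs 4)

"give tall": 4 occurrences
"give morning": 7 occurrences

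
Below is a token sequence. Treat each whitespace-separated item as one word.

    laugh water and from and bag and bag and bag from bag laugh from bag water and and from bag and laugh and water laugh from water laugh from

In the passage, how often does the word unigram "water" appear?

4

Scanning the 29 tokens for "water":
  position 2: water
  position 16: water
  position 24: water
  position 27: water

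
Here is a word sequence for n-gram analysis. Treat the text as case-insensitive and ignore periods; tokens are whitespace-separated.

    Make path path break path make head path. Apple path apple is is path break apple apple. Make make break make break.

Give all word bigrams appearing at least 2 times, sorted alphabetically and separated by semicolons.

make break; path apple; path break

Bigram counts meeting the condition (at least 2 times):
  make break: 2
  path apple: 2
  path break: 2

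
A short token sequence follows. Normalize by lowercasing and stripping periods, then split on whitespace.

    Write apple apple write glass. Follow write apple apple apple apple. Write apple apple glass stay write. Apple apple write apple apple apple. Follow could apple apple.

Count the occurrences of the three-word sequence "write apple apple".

5

Scanning the 25 overlapping trigram windows for "write apple apple":
  position 1–3: write apple apple
  position 7–9: write apple apple
  position 12–14: write apple apple
  position 17–19: write apple apple
  position 20–22: write apple apple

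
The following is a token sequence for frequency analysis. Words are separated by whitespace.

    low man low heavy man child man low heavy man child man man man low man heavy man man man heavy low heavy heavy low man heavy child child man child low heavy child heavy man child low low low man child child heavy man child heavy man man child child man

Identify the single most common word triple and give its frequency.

"heavy man child", 4 times

Trigram frequencies (highest first):
  heavy man child: 4
  child heavy man: 3
  man low heavy: 2
  low heavy man: 2
  man child man: 2
  man man man: 2
  … (30 more, each ≤ 2)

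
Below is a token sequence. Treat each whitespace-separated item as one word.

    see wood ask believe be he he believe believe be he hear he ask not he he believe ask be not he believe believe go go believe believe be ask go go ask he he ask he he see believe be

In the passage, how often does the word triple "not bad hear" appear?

Scanning the 39 overlapping trigram windows for "not bad hear":
  (none found)

0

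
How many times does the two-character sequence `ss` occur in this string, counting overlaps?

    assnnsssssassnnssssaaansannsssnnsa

11

Sliding a length-2 window over the 34 characters (33 positions):
  position 2–3: ss
  position 6–7: ss
  position 7–8: ss
  position 8–9: ss
  position 9–10: ss
  position 12–13: ss
  position 16–17: ss
  position 17–18: ss
  position 18–19: ss
  position 28–29: ss
  … (1 more)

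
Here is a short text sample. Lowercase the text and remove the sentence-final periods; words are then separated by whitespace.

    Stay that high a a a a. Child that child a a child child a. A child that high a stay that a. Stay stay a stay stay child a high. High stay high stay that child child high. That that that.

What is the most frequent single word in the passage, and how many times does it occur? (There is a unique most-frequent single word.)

Unigram frequencies (highest first):
  a: 12
  stay: 8
  that: 8
  child: 8
  high: 6

"a", 12 times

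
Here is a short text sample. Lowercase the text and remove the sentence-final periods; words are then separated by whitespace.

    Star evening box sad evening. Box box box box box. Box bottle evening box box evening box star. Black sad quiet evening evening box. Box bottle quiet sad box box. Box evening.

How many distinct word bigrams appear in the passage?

32 tokens → 31 bigram windows in total.
Repeated bigrams (each contributes count−1 duplicates):
  box box: 9
  evening box: 5
  box bottle: 2
  box evening: 2
14 duplicate windows → 31 − 14 = 17 distinct.

17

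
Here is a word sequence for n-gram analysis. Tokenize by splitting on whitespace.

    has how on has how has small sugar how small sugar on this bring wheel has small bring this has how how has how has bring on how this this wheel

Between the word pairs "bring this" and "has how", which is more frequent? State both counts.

"has how" (4 vs 1)

"bring this": 1 occurrence
"has how": 4 occurrences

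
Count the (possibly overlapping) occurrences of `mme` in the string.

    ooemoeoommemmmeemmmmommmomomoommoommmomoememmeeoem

Sliding a length-3 window over the 50 characters (48 positions):
  position 9–11: mme
  position 13–15: mme
  position 44–46: mme

3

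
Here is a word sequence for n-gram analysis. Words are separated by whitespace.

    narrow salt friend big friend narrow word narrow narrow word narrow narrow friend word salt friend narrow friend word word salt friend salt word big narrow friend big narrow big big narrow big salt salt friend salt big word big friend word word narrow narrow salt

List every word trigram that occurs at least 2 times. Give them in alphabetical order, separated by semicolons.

big narrow big; friend word word; narrow friend word; narrow word narrow; salt friend salt; word narrow narrow; word salt friend

Trigram counts meeting the condition (at least 2 times):
  big narrow big: 2
  friend word word: 2
  narrow friend word: 2
  narrow word narrow: 2
  salt friend salt: 2
  word narrow narrow: 3
  word salt friend: 2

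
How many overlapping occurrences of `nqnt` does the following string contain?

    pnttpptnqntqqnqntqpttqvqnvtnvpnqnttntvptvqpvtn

3

Sliding a length-4 window over the 46 characters (43 positions):
  position 8–11: nqnt
  position 14–17: nqnt
  position 31–34: nqnt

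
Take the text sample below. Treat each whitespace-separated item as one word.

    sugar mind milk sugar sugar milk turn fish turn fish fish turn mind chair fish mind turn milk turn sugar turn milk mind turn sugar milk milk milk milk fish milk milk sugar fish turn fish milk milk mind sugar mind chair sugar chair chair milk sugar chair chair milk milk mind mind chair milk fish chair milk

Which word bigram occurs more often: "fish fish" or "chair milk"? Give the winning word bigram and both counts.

"chair milk" (4 vs 1)

"fish fish": 1 occurrence
"chair milk": 4 occurrences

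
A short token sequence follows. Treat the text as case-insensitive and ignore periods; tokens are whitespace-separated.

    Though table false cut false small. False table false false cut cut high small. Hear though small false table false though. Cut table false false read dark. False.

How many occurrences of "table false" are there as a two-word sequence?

Scanning the 27 overlapping bigram windows for "table false":
  position 2–3: table false
  position 8–9: table false
  position 19–20: table false
  position 23–24: table false

4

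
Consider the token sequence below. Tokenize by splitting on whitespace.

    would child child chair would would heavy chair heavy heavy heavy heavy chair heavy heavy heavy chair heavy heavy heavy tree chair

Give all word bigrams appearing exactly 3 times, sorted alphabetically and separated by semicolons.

Bigram counts meeting the condition (exactly 3 times):
  chair heavy: 3
  heavy chair: 3

chair heavy; heavy chair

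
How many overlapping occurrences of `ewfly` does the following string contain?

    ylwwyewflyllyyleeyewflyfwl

2

Sliding a length-5 window over the 26 characters (22 positions):
  position 6–10: ewfly
  position 19–23: ewfly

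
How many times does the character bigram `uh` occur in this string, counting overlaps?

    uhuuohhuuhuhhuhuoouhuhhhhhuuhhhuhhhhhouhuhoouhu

Sliding a length-2 window over the 47 characters (46 positions):
  position 1–2: uh
  position 9–10: uh
  position 11–12: uh
  position 14–15: uh
  position 19–20: uh
  position 21–22: uh
  position 28–29: uh
  position 32–33: uh
  position 39–40: uh
  position 41–42: uh
  … (1 more)

11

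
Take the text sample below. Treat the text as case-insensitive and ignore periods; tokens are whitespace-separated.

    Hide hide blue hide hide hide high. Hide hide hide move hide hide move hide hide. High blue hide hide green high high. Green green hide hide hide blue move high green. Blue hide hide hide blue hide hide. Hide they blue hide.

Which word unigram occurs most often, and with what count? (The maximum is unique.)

Unigram frequencies (highest first):
  hide: 24
  blue: 6
  high: 5
  green: 4
  move: 3
  they: 1

"hide", 24 times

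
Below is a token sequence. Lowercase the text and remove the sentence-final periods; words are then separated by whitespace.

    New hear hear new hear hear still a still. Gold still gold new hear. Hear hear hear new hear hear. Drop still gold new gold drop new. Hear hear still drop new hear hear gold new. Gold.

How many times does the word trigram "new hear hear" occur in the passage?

Scanning the 35 overlapping trigram windows for "new hear hear":
  position 1–3: new hear hear
  position 4–6: new hear hear
  position 13–15: new hear hear
  position 18–20: new hear hear
  position 27–29: new hear hear
  position 32–34: new hear hear

6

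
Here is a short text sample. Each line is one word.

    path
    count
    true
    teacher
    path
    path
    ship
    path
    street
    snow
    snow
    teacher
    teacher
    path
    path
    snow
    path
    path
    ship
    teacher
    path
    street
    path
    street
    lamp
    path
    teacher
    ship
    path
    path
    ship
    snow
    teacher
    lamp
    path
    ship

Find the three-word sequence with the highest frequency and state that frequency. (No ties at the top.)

Trigram frequencies (highest first):
  path path ship: 3
  teacher path path: 2
  path count true: 1
  count true teacher: 1
  true teacher path: 1
  path ship path: 1
  … (25 more, each ≤ 1)

"path path ship", 3 times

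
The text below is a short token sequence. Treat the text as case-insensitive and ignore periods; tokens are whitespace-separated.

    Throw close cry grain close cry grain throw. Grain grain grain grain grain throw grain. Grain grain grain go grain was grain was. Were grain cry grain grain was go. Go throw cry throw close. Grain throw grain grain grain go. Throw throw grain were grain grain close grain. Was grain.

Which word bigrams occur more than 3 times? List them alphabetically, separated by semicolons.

grain grain; grain was; throw grain

Bigram counts meeting the condition (more than 3 times):
  grain grain: 11
  grain was: 4
  throw grain: 4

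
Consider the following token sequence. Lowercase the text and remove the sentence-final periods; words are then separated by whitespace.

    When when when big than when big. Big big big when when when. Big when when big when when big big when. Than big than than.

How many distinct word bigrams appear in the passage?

9

26 tokens → 25 bigram windows in total.
Repeated bigrams (each contributes count−1 duplicates):
  when when: 6
  when big: 5
  big big: 4
  big when: 4
  big than: 2
16 duplicate windows → 25 − 16 = 9 distinct.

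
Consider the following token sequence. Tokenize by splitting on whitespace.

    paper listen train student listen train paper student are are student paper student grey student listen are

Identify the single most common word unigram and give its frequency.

"student", 5 times

Unigram frequencies (highest first):
  student: 5
  paper: 3
  listen: 3
  are: 3
  train: 2
  grey: 1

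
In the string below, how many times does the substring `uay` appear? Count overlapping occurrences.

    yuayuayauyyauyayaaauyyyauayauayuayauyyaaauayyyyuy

Sliding a length-3 window over the 49 characters (47 positions):
  position 2–4: uay
  position 5–7: uay
  position 25–27: uay
  position 29–31: uay
  position 32–34: uay
  position 42–44: uay

6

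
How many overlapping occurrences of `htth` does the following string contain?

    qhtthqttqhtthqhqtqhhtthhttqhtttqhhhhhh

3

Sliding a length-4 window over the 38 characters (35 positions):
  position 2–5: htth
  position 10–13: htth
  position 20–23: htth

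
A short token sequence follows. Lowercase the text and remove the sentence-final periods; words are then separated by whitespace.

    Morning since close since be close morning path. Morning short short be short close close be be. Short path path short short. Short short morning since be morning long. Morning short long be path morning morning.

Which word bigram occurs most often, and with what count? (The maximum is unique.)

"short short", 4 times

Bigram frequencies (highest first):
  short short: 4
  morning since: 2
  since be: 2
  path morning: 2
  morning short: 2
  be short: 2
  … (21 more, each ≤ 1)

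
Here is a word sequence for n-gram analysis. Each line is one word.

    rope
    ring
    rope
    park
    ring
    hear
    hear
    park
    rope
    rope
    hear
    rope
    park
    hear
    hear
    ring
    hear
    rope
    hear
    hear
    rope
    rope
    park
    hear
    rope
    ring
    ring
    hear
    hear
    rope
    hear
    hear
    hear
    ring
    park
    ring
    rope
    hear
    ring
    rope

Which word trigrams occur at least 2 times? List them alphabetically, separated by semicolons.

Trigram counts meeting the condition (at least 2 times):
  hear hear ring: 2
  hear hear rope: 2
  hear rope hear: 2
  ring hear hear: 2
  rope hear hear: 2
  rope park hear: 2

hear hear ring; hear hear rope; hear rope hear; ring hear hear; rope hear hear; rope park hear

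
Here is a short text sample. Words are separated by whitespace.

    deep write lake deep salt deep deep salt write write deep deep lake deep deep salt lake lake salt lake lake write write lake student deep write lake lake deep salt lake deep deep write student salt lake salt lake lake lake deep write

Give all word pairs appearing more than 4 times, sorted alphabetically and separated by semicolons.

lake deep; lake lake; salt lake

Bigram counts meeting the condition (more than 4 times):
  lake deep: 5
  lake lake: 5
  salt lake: 5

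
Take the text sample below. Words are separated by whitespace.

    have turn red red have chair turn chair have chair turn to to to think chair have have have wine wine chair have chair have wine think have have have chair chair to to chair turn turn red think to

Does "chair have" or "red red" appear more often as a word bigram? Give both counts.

"chair have": 4 occurrences
"red red": 1 occurrence

"chair have" (4 vs 1)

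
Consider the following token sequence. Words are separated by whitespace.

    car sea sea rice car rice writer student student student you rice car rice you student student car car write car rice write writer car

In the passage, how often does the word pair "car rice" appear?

Scanning the 24 overlapping bigram windows for "car rice":
  position 5–6: car rice
  position 13–14: car rice
  position 21–22: car rice

3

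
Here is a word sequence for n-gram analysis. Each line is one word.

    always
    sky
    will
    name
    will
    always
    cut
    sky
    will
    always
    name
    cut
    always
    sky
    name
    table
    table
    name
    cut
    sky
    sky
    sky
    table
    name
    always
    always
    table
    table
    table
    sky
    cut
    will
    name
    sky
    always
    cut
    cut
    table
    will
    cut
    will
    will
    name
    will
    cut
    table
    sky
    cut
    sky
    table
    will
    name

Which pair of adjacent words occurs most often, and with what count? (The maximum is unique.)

"will name", 4 times

Bigram frequencies (highest first):
  will name: 4
  cut sky: 3
  table table: 3
  always sky: 2
  sky will: 2
  name will: 2
  … (23 more, each ≤ 2)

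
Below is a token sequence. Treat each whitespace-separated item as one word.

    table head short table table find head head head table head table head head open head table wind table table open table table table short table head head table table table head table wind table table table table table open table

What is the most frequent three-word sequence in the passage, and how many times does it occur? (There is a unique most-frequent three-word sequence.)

Trigram frequencies (highest first):
  table table table: 5
  head head table: 2
  head table head: 2
  table head table: 2
  table head head: 2
  head table wind: 2
  … (20 more, each ≤ 2)

"table table table", 5 times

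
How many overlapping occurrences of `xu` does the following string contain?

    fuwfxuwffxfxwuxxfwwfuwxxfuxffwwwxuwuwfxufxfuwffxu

Sliding a length-2 window over the 49 characters (48 positions):
  position 5–6: xu
  position 33–34: xu
  position 39–40: xu
  position 48–49: xu

4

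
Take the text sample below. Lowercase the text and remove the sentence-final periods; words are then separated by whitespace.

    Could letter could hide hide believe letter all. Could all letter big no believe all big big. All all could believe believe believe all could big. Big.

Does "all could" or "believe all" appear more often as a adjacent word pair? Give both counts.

"all could": 3 occurrences
"believe all": 2 occurrences

"all could" (3 vs 2)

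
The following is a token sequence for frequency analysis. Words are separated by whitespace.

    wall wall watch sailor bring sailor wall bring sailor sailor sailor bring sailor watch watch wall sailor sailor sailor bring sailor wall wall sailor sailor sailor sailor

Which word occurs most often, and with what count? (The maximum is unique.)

"sailor", 14 times

Unigram frequencies (highest first):
  sailor: 14
  wall: 6
  bring: 4
  watch: 3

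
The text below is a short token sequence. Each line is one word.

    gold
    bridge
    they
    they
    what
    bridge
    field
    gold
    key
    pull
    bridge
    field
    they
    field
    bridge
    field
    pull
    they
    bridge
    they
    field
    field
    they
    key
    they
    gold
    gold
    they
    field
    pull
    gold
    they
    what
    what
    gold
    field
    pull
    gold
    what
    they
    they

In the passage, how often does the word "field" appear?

Scanning the 41 tokens for "field":
  position 7: field
  position 12: field
  position 14: field
  position 16: field
  position 21: field
  position 22: field
  position 29: field
  position 36: field

8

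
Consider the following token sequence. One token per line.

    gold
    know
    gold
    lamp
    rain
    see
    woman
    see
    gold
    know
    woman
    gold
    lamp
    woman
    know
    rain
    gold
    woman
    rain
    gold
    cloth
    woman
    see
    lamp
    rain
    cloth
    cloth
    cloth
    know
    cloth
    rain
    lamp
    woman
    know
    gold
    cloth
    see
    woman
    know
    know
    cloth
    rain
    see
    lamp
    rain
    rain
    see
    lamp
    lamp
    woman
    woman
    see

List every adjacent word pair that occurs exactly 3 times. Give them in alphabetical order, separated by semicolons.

Bigram counts meeting the condition (exactly 3 times):
  lamp rain: 3
  lamp woman: 3
  rain see: 3
  see lamp: 3
  woman know: 3
  woman see: 3

lamp rain; lamp woman; rain see; see lamp; woman know; woman see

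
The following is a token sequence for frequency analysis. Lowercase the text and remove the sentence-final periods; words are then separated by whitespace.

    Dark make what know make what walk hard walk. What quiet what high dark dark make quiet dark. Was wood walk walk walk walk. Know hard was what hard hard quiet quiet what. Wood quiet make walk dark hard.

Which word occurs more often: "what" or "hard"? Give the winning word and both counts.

"what": 6 occurrences
"hard": 5 occurrences

"what" (6 vs 5)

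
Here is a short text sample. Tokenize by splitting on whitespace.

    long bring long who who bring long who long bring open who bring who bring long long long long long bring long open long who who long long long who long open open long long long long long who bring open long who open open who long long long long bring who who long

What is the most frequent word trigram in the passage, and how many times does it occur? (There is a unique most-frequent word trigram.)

"long long long", 9 times

Trigram frequencies (highest first):
  long long long: 9
  long bring long: 2
  bring long who: 2
  long who who: 2
  who bring long: 2
  long who long: 2
  … (28 more, each ≤ 2)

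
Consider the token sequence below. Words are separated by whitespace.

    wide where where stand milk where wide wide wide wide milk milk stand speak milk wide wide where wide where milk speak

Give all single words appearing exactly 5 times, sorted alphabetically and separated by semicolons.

Unigram counts meeting the condition (exactly 5 times):
  milk: 5
  where: 5

milk; where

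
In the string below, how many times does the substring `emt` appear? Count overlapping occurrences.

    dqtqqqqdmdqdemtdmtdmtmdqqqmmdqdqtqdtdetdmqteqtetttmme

1

Sliding a length-3 window over the 53 characters (51 positions):
  position 13–15: emt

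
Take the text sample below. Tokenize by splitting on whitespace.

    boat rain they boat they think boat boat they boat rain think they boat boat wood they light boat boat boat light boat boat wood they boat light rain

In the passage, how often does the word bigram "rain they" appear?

1

Scanning the 28 overlapping bigram windows for "rain they":
  position 2–3: rain they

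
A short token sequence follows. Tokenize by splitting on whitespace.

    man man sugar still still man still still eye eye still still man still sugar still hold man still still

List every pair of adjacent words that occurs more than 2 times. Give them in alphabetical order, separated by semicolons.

man still; still still

Bigram counts meeting the condition (more than 2 times):
  man still: 3
  still still: 4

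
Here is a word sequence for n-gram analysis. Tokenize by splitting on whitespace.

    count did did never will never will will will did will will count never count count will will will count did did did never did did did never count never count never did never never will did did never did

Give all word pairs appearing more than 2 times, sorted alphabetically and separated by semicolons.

Bigram counts meeting the condition (more than 2 times):
  count never: 3
  did did: 6
  did never: 5
  never count: 3
  never did: 3
  never will: 3
  will will: 5

count never; did did; did never; never count; never did; never will; will will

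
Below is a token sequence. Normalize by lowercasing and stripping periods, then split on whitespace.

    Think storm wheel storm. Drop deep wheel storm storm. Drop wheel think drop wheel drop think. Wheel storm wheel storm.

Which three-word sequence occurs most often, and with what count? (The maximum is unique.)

"storm wheel storm", 2 times

Trigram frequencies (highest first):
  storm wheel storm: 2
  think storm wheel: 1
  wheel storm drop: 1
  storm drop deep: 1
  drop deep wheel: 1
  deep wheel storm: 1
  … (11 more, each ≤ 1)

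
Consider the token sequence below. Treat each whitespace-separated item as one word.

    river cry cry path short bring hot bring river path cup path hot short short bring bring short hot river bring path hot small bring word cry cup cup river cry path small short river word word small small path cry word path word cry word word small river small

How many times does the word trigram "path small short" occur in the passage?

Scanning the 48 overlapping trigram windows for "path small short":
  position 32–34: path small short

1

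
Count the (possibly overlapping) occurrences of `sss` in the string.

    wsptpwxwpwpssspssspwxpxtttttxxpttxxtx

2

Sliding a length-3 window over the 37 characters (35 positions):
  position 12–14: sss
  position 16–18: sss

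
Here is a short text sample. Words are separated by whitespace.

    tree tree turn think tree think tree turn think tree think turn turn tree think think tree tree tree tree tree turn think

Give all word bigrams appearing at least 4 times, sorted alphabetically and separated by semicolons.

Bigram counts meeting the condition (at least 4 times):
  think tree: 4
  tree tree: 5

think tree; tree tree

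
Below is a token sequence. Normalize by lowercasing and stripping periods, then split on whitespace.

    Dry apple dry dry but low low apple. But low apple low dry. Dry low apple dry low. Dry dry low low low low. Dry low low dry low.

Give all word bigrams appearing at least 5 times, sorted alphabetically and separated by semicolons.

Bigram counts meeting the condition (at least 5 times):
  dry low: 5
  low low: 5

dry low; low low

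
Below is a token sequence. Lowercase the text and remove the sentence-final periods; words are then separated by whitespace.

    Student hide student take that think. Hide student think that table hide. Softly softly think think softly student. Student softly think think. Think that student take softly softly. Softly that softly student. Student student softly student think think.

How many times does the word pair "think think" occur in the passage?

4

Scanning the 37 overlapping bigram windows for "think think":
  position 15–16: think think
  position 21–22: think think
  position 22–23: think think
  position 37–38: think think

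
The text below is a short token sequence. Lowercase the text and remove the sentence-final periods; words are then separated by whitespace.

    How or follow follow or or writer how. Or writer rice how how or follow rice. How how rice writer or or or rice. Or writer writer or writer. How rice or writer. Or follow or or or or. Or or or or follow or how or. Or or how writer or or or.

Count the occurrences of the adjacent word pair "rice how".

2

Scanning the 53 overlapping bigram windows for "rice how":
  position 11–12: rice how
  position 16–17: rice how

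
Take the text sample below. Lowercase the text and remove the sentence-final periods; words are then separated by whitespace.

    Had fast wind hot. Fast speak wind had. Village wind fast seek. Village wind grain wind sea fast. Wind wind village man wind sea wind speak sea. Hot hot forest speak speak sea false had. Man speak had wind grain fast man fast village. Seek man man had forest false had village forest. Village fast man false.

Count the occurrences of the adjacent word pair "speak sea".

2

Scanning the 56 overlapping bigram windows for "speak sea":
  position 26–27: speak sea
  position 32–33: speak sea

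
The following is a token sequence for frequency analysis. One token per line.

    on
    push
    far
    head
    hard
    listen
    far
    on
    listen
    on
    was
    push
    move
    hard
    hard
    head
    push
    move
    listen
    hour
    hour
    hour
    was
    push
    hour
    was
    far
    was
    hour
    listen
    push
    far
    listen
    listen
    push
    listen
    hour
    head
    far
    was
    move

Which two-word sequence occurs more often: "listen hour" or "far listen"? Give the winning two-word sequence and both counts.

"listen hour" (2 vs 1)

"listen hour": 2 occurrences
"far listen": 1 occurrence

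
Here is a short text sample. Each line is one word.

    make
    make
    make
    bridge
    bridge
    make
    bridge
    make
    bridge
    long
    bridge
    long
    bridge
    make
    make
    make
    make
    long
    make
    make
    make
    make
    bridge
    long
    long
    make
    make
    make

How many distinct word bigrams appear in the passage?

28 tokens → 27 bigram windows in total.
Repeated bigrams (each contributes count−1 duplicates):
  make make: 10
  make bridge: 4
  bridge long: 3
  bridge make: 3
  long bridge: 2
  long make: 2
18 duplicate windows → 27 − 18 = 9 distinct.

9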